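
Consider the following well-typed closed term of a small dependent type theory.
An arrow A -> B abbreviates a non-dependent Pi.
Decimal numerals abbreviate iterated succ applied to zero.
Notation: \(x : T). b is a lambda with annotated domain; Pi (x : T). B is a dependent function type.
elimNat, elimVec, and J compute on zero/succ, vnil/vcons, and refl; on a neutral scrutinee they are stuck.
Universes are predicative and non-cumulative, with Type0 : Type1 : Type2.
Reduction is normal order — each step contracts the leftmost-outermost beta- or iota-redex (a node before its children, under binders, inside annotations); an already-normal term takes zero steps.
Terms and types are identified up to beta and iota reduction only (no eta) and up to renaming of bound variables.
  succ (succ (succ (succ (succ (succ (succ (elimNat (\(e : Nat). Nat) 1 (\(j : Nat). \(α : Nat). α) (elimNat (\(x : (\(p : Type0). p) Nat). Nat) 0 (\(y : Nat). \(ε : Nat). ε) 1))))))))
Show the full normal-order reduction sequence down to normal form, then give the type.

normal-order reduction:
  succ (succ (succ (succ (succ (succ (succ (elimNat (\(e : Nat). Nat) 1 (\(j : Nat). \(α : Nat). α) (elimNat (\(x : (\(p : Type0). p) Nat). Nat) 0 (\(y : Nat). \(ε : Nat). ε) 1))))))))
  ~> succ (succ (succ (succ (succ (succ (succ (elimNat (\(e : Nat). Nat) 1 (\(j : Nat). \(α : Nat). α) ((\(x : Nat). \(p : Nat). p) 0 (elimNat (\(y : (\(ε : Type0). ε) Nat). Nat) 0 (\(g : Nat). \(q : Nat). q) 0)))))))))
  ~> succ (succ (succ (succ (succ (succ (succ (elimNat (\(e : Nat). Nat) 1 (\(j : Nat). \(α : Nat). α) ((\(x : Nat). x) (elimNat (\(p : (\(y : Type0). y) Nat). Nat) 0 (\(ε : Nat). \(g : Nat). g) 0)))))))))
  ~> succ (succ (succ (succ (succ (succ (succ (elimNat (\(e : Nat). Nat) 1 (\(j : Nat). \(α : Nat). α) (elimNat (\(x : (\(p : Type0). p) Nat). Nat) 0 (\(y : Nat). \(ε : Nat). ε) 0))))))))
  ~> succ (succ (succ (succ (succ (succ (succ (elimNat (\(e : Nat). Nat) 1 (\(j : Nat). \(α : Nat). α) 0)))))))
  ~> 8
the term's type:
  Nat


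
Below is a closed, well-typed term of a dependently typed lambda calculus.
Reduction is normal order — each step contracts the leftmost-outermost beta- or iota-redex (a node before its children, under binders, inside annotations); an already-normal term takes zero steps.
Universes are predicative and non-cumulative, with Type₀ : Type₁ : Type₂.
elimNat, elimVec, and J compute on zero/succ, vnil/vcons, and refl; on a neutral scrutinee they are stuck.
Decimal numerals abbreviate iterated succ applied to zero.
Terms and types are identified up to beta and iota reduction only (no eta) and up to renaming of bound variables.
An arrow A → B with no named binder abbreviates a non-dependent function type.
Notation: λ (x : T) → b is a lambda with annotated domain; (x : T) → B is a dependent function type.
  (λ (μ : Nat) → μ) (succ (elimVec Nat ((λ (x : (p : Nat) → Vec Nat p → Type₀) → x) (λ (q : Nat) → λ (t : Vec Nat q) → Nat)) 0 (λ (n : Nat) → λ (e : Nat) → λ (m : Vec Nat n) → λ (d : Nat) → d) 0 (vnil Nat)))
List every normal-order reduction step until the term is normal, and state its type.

normal-order reduction sequence:
  (λ (μ : Nat) → μ) (succ (elimVec Nat ((λ (x : (p : Nat) → Vec Nat p → Type₀) → x) (λ (q : Nat) → λ (t : Vec Nat q) → Nat)) 0 (λ (n : Nat) → λ (e : Nat) → λ (m : Vec Nat n) → λ (d : Nat) → d) 0 (vnil Nat)))
  ~> succ (elimVec Nat ((λ (μ : (x : Nat) → Vec Nat x → Type₀) → μ) (λ (p : Nat) → λ (q : Vec Nat p) → Nat)) 0 (λ (t : Nat) → λ (n : Nat) → λ (e : Vec Nat t) → λ (m : Nat) → m) 0 (vnil Nat))
  ~> 1
inferred type:
  Nat


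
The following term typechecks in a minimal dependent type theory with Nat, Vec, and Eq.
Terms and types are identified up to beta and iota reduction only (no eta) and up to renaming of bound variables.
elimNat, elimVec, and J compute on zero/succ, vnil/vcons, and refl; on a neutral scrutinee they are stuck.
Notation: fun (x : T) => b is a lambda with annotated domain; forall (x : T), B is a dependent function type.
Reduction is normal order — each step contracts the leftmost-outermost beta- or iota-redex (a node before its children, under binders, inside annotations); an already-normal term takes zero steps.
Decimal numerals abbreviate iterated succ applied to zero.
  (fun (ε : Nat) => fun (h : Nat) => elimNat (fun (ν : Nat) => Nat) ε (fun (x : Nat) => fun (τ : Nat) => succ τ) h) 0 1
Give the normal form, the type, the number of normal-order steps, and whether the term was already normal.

normal form:
  1
type:
  Nat
normal-order step count: 6
term was already normal: no
first contracted redex: a beta-redex


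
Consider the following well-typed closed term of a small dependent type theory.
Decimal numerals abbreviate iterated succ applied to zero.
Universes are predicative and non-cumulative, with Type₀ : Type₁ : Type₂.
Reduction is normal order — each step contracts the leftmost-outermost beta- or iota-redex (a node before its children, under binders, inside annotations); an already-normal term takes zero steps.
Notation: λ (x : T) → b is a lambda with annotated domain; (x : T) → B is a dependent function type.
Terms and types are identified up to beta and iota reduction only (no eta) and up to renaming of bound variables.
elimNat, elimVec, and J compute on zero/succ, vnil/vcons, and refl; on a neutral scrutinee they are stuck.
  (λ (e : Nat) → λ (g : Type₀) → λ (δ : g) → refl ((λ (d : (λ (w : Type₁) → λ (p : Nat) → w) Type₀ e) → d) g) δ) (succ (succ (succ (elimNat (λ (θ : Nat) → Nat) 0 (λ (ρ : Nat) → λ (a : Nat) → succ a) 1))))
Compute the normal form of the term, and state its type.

resulting normal form:
  λ (e : Type₀) → λ (g : e) → refl e g
type:
  (e : Type₀) → (g : e) → Eq e g g


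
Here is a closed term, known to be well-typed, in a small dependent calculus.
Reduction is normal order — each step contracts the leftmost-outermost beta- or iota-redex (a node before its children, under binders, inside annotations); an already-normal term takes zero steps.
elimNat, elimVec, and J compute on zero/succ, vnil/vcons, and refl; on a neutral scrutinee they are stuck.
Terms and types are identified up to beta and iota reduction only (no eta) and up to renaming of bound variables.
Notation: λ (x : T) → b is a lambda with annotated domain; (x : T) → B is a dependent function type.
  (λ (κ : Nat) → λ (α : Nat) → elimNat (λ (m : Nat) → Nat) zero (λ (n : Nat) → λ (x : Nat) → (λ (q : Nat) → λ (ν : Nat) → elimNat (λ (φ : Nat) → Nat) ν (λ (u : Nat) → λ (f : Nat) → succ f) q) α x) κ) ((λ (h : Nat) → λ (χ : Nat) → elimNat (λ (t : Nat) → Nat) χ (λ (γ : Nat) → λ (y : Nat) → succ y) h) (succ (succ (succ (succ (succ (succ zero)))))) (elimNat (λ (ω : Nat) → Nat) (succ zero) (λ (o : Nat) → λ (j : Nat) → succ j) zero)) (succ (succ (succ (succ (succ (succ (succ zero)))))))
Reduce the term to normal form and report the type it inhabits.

normal form:
  succ (succ (succ (succ (succ (succ (succ (succ (succ (succ (succ (succ (succ (succ (succ (succ (succ (succ (succ (succ (succ (succ (succ (succ (succ (succ (succ (succ (succ (succ (succ (succ (succ (succ (succ (succ (succ (succ (succ (succ (succ (succ (succ (succ (succ (succ (succ (succ (succ zero))))))))))))))))))))))))))))))))))))))))))))))))
inferred type:
  Nat


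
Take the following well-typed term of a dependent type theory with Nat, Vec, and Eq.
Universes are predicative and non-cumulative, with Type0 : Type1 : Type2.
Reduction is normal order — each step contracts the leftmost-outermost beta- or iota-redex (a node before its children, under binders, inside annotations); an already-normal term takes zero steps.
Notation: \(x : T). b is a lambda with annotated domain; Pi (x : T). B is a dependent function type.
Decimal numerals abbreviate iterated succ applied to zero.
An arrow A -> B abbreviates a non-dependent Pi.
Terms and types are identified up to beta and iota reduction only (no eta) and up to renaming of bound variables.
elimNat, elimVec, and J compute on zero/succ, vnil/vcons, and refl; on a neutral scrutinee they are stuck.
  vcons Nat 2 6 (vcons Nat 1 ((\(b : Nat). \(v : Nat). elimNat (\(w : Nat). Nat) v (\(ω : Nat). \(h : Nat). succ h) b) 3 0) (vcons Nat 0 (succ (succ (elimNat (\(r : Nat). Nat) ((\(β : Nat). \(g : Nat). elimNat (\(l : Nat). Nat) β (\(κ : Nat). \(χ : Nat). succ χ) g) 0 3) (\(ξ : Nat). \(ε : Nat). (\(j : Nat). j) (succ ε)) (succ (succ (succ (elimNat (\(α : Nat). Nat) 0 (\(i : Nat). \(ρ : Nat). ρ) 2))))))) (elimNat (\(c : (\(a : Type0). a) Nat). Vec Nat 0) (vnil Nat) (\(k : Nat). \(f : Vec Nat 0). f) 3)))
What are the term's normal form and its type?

normal form:
  vcons Nat 2 6 (vcons Nat 1 3 (vcons Nat 0 8 (vnil Nat)))
the term's type:
  Vec Nat 3


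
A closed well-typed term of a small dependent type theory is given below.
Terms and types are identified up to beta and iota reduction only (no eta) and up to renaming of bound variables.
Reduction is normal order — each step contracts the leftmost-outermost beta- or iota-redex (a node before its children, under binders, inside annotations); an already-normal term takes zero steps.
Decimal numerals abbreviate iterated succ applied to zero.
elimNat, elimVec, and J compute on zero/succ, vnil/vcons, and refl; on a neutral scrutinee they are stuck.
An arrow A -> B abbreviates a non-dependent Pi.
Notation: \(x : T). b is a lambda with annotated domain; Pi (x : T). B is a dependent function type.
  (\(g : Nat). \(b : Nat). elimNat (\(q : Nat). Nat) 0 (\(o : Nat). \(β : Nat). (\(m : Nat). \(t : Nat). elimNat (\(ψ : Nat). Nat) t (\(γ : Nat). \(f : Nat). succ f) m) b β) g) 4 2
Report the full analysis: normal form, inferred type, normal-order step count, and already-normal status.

reduced normal form:
  8
the term's type:
  Nat
reduction steps (normal order): 51
term was already normal: no
first redex: a beta-redex


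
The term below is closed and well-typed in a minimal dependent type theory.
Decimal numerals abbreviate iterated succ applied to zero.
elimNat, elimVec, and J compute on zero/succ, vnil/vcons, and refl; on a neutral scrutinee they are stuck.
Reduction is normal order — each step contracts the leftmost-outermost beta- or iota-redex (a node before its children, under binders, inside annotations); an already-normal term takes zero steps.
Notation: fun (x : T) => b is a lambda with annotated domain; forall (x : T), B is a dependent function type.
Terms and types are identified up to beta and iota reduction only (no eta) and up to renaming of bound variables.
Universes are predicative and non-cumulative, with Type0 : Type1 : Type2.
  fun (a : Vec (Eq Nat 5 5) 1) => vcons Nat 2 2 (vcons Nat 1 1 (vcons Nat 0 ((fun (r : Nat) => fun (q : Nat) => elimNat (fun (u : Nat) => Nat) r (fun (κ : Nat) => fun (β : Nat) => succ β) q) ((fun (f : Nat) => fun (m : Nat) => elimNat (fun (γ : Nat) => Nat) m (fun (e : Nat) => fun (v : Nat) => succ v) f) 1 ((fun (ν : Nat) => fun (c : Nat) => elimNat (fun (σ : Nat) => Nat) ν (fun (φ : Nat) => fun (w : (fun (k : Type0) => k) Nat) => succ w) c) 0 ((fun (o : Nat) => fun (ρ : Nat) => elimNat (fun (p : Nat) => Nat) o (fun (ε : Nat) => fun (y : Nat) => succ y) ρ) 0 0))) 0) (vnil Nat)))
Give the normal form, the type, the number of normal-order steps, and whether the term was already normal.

resulting normal form:
  fun (a : Vec (Eq Nat 5 5) 1) => vcons Nat 2 2 (vcons Nat 1 1 (vcons Nat 0 1 (vnil Nat)))
type:
  forall (a : Vec (Eq Nat 5 5) 1), Vec Nat 3
normal-order step count: 16
started in normal form: no
first contracted redex: a beta-redex


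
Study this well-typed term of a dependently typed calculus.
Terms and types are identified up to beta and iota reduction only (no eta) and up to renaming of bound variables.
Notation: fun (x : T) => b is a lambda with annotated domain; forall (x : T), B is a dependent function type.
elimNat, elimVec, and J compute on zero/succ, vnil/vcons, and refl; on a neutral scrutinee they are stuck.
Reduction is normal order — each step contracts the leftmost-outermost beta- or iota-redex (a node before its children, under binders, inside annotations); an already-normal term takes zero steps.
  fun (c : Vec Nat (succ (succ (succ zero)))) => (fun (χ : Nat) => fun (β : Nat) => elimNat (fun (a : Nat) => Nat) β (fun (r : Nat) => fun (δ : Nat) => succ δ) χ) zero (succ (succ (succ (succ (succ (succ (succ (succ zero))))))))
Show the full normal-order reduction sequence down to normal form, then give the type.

normal-order reduction:
  fun (c : Vec Nat (succ (succ (succ zero)))) => (fun (χ : Nat) => fun (β : Nat) => elimNat (fun (a : Nat) => Nat) β (fun (r : Nat) => fun (δ : Nat) => succ δ) χ) zero (succ (succ (succ (succ (succ (succ (succ (succ zero))))))))
  ~> fun (c : Vec Nat (succ (succ (succ zero)))) => (fun (χ : Nat) => elimNat (fun (β : Nat) => Nat) χ (fun (a : Nat) => fun (r : Nat) => succ r) zero) (succ (succ (succ (succ (succ (succ (succ (succ zero))))))))
  ~> fun (c : Vec Nat (succ (succ (succ zero)))) => elimNat (fun (χ : Nat) => Nat) (succ (succ (succ (succ (succ (succ (succ (succ zero)))))))) (fun (β : Nat) => fun (a : Nat) => succ a) zero
  ~> fun (c : Vec Nat (succ (succ (succ zero)))) => succ (succ (succ (succ (succ (succ (succ (succ zero)))))))
type:
  forall (c : Vec Nat (succ (succ (succ zero)))), Nat


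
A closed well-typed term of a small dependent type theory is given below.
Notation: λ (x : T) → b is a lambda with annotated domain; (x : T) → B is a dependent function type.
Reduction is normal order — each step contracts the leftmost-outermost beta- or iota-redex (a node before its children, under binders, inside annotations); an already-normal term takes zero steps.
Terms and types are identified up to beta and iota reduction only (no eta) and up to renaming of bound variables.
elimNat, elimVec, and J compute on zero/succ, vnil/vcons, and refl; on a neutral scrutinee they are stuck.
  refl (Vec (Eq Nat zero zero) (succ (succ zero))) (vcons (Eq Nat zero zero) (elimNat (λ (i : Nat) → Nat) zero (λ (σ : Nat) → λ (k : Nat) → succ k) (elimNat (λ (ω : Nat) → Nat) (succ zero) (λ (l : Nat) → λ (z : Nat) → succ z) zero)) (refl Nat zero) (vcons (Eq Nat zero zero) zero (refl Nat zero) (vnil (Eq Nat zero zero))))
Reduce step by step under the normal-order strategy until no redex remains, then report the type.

normal-order reduction:
  refl (Vec (Eq Nat zero zero) (succ (succ zero))) (vcons (Eq Nat zero zero) (elimNat (λ (i : Nat) → Nat) zero (λ (σ : Nat) → λ (k : Nat) → succ k) (elimNat (λ (ω : Nat) → Nat) (succ zero) (λ (l : Nat) → λ (z : Nat) → succ z) zero)) (refl Nat zero) (vcons (Eq Nat zero zero) zero (refl Nat zero) (vnil (Eq Nat zero zero))))
  ~> refl (Vec (Eq Nat zero zero) (succ (succ zero))) (vcons (Eq Nat zero zero) (elimNat (λ (i : Nat) → Nat) zero (λ (σ : Nat) → λ (k : Nat) → succ k) (succ zero)) (refl Nat zero) (vcons (Eq Nat zero zero) zero (refl Nat zero) (vnil (Eq Nat zero zero))))
  ~> refl (Vec (Eq Nat zero zero) (succ (succ zero))) (vcons (Eq Nat zero zero) ((λ (i : Nat) → λ (σ : Nat) → succ σ) zero (elimNat (λ (k : Nat) → Nat) zero (λ (ω : Nat) → λ (l : Nat) → succ l) zero)) (refl Nat zero) (vcons (Eq Nat zero zero) zero (refl Nat zero) (vnil (Eq Nat zero zero))))
  ~> refl (Vec (Eq Nat zero zero) (succ (succ zero))) (vcons (Eq Nat zero zero) ((λ (i : Nat) → succ i) (elimNat (λ (σ : Nat) → Nat) zero (λ (k : Nat) → λ (ω : Nat) → succ ω) zero)) (refl Nat zero) (vcons (Eq Nat zero zero) zero (refl Nat zero) (vnil (Eq Nat zero zero))))
  ~> refl (Vec (Eq Nat zero zero) (succ (succ zero))) (vcons (Eq Nat zero zero) (succ (elimNat (λ (i : Nat) → Nat) zero (λ (σ : Nat) → λ (k : Nat) → succ k) zero)) (refl Nat zero) (vcons (Eq Nat zero zero) zero (refl Nat zero) (vnil (Eq Nat zero zero))))
  ~> refl (Vec (Eq Nat zero zero) (succ (succ zero))) (vcons (Eq Nat zero zero) (succ zero) (refl Nat zero) (vcons (Eq Nat zero zero) zero (refl Nat zero) (vnil (Eq Nat zero zero))))
inferred type:
  Eq (Vec (Eq Nat zero zero) (succ (succ zero))) (vcons (Eq Nat zero zero) (succ zero) (refl Nat zero) (vcons (Eq Nat zero zero) zero (refl Nat zero) (vnil (Eq Nat zero zero)))) (vcons (Eq Nat zero zero) (succ zero) (refl Nat zero) (vcons (Eq Nat zero zero) zero (refl Nat zero) (vnil (Eq Nat zero zero))))


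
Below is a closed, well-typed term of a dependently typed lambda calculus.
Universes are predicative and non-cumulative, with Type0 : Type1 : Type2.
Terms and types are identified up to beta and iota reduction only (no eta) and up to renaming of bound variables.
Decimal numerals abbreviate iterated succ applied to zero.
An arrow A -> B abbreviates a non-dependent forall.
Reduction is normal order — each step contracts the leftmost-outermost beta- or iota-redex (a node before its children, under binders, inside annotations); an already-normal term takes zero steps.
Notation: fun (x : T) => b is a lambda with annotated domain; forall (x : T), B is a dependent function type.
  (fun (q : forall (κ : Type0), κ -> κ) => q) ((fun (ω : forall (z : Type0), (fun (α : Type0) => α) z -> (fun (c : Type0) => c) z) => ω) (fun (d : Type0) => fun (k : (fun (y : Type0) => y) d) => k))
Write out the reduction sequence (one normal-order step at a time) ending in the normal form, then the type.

reduction (normal order):
  (fun (q : forall (κ : Type0), κ -> κ) => q) ((fun (ω : forall (z : Type0), (fun (α : Type0) => α) z -> (fun (c : Type0) => c) z) => ω) (fun (d : Type0) => fun (k : (fun (y : Type0) => y) d) => k))
  ~> (fun (q : forall (κ : Type0), (fun (ω : Type0) => ω) κ -> (fun (z : Type0) => z) κ) => q) (fun (α : Type0) => fun (c : (fun (d : Type0) => d) α) => c)
  ~> fun (q : Type0) => fun (κ : (fun (ω : Type0) => ω) q) => κ
  ~> fun (q : Type0) => fun (κ : q) => κ
the term's type:
  forall (q : Type0), q -> q


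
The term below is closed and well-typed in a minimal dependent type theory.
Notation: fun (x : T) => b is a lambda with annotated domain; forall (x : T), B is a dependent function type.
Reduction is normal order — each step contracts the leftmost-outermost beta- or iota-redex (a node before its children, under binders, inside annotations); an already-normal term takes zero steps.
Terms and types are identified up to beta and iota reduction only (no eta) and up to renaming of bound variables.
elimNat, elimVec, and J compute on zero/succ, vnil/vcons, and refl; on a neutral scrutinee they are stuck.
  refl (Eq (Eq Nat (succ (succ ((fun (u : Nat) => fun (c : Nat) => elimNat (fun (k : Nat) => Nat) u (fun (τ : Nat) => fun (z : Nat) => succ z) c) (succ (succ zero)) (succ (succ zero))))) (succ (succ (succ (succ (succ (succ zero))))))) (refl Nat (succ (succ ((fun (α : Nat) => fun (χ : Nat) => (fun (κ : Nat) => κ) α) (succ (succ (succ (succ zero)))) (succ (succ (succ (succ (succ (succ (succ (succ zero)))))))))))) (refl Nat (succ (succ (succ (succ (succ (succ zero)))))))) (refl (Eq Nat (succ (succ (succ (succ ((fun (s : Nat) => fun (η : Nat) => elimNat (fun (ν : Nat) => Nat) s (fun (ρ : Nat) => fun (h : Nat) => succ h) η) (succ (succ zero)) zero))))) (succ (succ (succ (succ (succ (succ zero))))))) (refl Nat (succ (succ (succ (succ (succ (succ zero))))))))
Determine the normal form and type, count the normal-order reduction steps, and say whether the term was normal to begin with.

resulting normal form:
  refl (Eq (Eq Nat (succ (succ (succ (succ (succ (succ zero)))))) (succ (succ (succ (succ (succ (succ zero))))))) (refl Nat (succ (succ (succ (succ (succ (succ zero))))))) (refl Nat (succ (succ (succ (succ (succ (succ zero)))))))) (refl (Eq Nat (succ (succ (succ (succ (succ (succ zero)))))) (succ (succ (succ (succ (succ (succ zero))))))) (refl Nat (succ (succ (succ (succ (succ (succ zero))))))))
type:
  Eq (Eq (Eq Nat (succ (succ (succ (succ (succ (succ zero)))))) (succ (succ (succ (succ (succ (succ zero))))))) (refl Nat (succ (succ (succ (succ (succ (succ zero))))))) (refl Nat (succ (succ (succ (succ (succ (succ zero)))))))) (refl (Eq Nat (succ (succ (succ (succ (succ (succ zero)))))) (succ (succ (succ (succ (succ (succ zero))))))) (refl Nat (succ (succ (succ (succ (succ (succ zero)))))))) (refl (Eq Nat (succ (succ (succ (succ (succ (succ zero)))))) (succ (succ (succ (succ (succ (succ zero))))))) (refl Nat (succ (succ (succ (succ (succ (succ zero))))))))
reduction steps (normal order): 15
already normal: no
first redex: a beta-redex


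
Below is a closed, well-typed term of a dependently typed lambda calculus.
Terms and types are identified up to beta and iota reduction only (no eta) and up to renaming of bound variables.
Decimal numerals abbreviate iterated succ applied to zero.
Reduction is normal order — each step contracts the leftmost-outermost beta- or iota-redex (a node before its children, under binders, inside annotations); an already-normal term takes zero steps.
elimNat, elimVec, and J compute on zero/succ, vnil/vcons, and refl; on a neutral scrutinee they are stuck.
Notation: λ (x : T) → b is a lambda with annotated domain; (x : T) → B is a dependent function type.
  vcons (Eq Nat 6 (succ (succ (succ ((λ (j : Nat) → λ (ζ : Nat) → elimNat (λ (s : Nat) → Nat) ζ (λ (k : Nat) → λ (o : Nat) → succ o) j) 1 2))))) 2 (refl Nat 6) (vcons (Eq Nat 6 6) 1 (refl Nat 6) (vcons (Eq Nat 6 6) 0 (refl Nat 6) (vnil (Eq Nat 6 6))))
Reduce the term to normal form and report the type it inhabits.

reduced normal form:
  vcons (Eq Nat 6 6) 2 (refl Nat 6) (vcons (Eq Nat 6 6) 1 (refl Nat 6) (vcons (Eq Nat 6 6) 0 (refl Nat 6) (vnil (Eq Nat 6 6))))
type:
  Vec (Eq Nat 6 6) 3


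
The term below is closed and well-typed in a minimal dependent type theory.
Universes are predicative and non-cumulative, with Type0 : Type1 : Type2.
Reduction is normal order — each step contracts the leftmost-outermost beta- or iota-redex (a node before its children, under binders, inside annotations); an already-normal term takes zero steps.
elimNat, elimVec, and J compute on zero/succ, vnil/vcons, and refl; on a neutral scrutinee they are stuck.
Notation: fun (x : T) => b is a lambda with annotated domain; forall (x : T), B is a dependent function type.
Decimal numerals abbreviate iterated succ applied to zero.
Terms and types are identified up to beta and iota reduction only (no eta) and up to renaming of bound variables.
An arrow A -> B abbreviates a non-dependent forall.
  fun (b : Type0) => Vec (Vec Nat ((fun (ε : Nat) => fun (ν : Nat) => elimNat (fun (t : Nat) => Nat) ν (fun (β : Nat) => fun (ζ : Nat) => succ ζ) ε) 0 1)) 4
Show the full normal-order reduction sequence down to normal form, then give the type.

normal-order reduction:
  fun (b : Type0) => Vec (Vec Nat ((fun (ε : Nat) => fun (ν : Nat) => elimNat (fun (t : Nat) => Nat) ν (fun (β : Nat) => fun (ζ : Nat) => succ ζ) ε) 0 1)) 4
  ~> fun (b : Type0) => Vec (Vec Nat ((fun (ε : Nat) => elimNat (fun (ν : Nat) => Nat) ε (fun (t : Nat) => fun (β : Nat) => succ β) 0) 1)) 4
  ~> fun (b : Type0) => Vec (Vec Nat (elimNat (fun (ε : Nat) => Nat) 1 (fun (ν : Nat) => fun (t : Nat) => succ t) 0)) 4
  ~> fun (b : Type0) => Vec (Vec Nat 1) 4
type:
  Type0 -> Type0


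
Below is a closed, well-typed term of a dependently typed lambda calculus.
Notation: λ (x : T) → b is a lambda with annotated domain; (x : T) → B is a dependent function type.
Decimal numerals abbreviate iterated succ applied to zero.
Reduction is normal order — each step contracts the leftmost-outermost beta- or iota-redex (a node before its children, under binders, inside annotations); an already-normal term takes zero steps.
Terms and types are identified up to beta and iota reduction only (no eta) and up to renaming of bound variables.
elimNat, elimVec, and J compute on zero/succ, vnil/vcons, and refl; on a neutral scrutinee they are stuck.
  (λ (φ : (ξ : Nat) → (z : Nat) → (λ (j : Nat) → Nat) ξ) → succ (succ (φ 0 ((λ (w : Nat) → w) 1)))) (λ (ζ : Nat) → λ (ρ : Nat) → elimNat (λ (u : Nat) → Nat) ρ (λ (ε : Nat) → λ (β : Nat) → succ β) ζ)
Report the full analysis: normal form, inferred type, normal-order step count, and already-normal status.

normal form:
  3
type:
  Nat
normal-order step count: 5
term was already normal: no
first contracted redex: a beta-redex


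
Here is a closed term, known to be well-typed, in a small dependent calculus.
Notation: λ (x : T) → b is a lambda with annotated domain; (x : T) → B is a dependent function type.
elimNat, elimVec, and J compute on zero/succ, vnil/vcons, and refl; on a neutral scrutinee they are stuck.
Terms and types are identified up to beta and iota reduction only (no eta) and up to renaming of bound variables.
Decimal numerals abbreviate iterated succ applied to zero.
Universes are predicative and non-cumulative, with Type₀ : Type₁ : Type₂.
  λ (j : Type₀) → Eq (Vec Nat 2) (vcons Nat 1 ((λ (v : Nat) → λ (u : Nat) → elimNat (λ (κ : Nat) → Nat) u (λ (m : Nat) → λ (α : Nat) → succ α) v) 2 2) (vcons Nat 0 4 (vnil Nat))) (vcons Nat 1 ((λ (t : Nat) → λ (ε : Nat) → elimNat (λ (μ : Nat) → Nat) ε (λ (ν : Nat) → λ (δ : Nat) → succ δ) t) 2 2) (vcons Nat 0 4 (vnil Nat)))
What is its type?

inferred type:
  (j : Type₀) → Type₀


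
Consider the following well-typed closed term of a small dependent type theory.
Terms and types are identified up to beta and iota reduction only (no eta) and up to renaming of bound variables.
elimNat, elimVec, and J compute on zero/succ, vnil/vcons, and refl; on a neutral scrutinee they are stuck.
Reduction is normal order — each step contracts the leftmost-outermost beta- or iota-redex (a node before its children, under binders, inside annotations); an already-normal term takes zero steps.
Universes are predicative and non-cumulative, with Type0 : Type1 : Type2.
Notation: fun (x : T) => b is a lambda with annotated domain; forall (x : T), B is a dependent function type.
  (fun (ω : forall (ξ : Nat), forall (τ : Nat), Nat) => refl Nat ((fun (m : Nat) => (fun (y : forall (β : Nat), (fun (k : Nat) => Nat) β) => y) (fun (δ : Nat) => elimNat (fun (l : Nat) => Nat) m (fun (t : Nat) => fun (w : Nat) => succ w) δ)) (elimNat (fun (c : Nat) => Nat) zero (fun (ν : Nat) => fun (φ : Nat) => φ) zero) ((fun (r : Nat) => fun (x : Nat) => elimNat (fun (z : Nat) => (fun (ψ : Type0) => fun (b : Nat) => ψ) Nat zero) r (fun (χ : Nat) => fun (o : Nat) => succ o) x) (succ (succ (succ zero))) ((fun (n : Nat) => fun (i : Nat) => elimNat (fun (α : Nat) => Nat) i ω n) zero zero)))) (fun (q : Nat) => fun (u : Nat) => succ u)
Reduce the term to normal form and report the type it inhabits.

normal form:
  refl Nat (succ (succ (succ zero)))
type:
  Eq Nat (succ (succ (succ zero))) (succ (succ (succ zero)))
observation: reduction starts at a beta-redex, and 23 normal-order steps reach the normal form.


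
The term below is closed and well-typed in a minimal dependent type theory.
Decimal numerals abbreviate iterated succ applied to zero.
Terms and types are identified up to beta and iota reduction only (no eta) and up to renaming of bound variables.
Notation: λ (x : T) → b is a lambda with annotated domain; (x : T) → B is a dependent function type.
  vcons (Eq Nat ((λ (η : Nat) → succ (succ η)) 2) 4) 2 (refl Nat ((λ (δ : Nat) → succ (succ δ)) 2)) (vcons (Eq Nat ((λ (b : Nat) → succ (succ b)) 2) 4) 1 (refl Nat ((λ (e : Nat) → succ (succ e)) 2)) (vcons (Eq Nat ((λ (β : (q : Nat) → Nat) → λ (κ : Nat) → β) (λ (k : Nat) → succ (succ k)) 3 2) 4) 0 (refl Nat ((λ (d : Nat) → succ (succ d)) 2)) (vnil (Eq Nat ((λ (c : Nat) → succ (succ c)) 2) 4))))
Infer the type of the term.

type:
  Vec (Eq Nat 4 4) 3


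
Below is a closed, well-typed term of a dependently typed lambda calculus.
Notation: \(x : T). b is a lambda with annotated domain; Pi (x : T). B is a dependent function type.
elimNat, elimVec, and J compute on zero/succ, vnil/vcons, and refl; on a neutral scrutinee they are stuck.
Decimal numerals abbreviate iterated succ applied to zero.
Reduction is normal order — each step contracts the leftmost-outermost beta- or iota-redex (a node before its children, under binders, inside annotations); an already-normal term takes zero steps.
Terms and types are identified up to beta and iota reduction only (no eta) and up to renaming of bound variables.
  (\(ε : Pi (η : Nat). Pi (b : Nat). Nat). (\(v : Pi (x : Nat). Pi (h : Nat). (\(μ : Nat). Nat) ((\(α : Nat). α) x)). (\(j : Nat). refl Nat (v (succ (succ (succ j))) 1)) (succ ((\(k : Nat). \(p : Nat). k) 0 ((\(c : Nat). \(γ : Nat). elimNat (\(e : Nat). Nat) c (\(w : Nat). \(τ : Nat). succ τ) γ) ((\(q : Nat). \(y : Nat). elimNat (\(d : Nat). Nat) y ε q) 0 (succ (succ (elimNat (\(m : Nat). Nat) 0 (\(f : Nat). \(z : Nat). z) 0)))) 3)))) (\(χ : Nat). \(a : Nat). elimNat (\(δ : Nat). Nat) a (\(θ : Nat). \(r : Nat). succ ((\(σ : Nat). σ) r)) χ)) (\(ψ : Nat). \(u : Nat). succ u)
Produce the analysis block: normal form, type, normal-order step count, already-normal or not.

normal form:
  refl Nat 5
inferred type:
  Eq Nat 5 5
normal-order step count: 25
term was already normal: no
first redex: a beta-redex


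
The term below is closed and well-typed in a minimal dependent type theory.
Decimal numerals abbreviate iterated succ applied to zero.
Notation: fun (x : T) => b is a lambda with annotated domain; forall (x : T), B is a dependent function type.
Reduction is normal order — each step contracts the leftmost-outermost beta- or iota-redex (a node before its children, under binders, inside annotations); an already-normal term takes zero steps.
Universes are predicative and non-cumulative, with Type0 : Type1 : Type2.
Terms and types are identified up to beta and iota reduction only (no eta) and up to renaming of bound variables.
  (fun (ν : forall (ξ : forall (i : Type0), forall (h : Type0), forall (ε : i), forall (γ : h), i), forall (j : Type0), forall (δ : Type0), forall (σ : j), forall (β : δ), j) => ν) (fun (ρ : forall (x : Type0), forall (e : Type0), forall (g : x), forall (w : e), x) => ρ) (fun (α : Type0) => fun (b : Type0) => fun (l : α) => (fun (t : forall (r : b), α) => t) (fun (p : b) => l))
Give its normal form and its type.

reduced normal form:
  fun (ν : Type0) => fun (ξ : Type0) => fun (i : ν) => fun (h : ξ) => i
inferred type:
  forall (ν : Type0), forall (ξ : Type0), forall (i : ν), forall (h : ξ), ν


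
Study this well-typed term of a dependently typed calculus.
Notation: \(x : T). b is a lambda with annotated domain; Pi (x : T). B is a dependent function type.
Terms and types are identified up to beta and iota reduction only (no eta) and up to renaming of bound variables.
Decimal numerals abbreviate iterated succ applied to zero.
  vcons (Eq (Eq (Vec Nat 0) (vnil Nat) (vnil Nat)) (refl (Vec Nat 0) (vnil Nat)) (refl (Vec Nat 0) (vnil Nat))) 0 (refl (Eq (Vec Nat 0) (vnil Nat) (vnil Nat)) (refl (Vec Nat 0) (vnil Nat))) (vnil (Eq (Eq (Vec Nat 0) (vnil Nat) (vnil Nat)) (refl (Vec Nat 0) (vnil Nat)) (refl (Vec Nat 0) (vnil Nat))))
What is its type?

the term's type:
  Vec (Eq (Eq (Vec Nat 0) (vnil Nat) (vnil Nat)) (refl (Vec Nat 0) (vnil Nat)) (refl (Vec Nat 0) (vnil Nat))) 1


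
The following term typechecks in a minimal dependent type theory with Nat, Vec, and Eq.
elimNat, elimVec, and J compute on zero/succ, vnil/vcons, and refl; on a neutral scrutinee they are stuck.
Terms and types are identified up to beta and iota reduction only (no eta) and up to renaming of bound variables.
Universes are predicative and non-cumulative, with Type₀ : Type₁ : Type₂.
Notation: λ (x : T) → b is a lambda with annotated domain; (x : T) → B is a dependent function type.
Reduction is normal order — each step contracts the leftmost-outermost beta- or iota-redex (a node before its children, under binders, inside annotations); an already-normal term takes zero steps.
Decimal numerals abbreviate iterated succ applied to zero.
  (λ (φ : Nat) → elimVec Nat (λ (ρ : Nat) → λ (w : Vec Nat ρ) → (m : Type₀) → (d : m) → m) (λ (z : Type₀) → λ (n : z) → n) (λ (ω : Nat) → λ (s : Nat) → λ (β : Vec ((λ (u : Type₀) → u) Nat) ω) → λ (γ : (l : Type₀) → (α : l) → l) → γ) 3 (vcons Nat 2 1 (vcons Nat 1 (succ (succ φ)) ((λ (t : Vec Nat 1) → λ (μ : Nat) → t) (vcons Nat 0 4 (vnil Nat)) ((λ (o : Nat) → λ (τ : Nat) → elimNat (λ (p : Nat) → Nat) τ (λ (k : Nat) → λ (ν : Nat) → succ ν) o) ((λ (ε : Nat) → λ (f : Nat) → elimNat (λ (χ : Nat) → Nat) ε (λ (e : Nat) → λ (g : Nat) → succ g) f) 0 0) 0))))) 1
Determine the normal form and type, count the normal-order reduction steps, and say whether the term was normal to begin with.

resulting normal form:
  λ (φ : Type₀) → λ (ρ : φ) → ρ
type:
  (φ : Type₀) → (ρ : φ) → φ
normal-order step count: 20
already normal: no
first contracted redex: a beta-redex


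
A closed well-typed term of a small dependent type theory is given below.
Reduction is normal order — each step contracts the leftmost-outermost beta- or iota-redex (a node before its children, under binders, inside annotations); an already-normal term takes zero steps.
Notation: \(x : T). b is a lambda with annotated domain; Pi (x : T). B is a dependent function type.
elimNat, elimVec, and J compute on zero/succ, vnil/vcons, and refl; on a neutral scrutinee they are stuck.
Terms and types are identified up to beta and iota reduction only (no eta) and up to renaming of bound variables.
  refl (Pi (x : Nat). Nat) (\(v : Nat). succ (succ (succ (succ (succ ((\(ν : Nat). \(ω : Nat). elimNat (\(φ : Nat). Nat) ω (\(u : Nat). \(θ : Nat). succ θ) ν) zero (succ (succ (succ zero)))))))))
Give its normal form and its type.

normal form:
  refl (Pi (x : Nat). Nat) (\(v : Nat). succ (succ (succ (succ (succ (succ (succ (succ zero))))))))
the term's type:
  Eq (Pi (x : Nat). Nat) (\(v : Nat). succ (succ (succ (succ (succ (succ (succ (succ zero)))))))) (\(ν : Nat). succ (succ (succ (succ (succ (succ (succ (succ zero))))))))


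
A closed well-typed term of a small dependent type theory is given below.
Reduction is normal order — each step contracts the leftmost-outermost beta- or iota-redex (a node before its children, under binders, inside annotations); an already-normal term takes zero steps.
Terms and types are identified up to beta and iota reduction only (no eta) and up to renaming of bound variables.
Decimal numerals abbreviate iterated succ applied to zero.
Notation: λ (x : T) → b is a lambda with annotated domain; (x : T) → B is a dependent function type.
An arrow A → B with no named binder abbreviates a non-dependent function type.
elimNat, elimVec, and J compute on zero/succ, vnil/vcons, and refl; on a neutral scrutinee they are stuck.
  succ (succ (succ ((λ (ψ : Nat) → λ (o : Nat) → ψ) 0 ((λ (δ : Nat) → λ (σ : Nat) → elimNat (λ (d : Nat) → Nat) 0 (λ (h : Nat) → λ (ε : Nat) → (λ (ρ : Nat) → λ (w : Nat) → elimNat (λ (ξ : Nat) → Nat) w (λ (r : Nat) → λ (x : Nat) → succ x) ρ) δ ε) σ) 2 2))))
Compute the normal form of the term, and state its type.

normal form:
  3
inferred type:
  Nat


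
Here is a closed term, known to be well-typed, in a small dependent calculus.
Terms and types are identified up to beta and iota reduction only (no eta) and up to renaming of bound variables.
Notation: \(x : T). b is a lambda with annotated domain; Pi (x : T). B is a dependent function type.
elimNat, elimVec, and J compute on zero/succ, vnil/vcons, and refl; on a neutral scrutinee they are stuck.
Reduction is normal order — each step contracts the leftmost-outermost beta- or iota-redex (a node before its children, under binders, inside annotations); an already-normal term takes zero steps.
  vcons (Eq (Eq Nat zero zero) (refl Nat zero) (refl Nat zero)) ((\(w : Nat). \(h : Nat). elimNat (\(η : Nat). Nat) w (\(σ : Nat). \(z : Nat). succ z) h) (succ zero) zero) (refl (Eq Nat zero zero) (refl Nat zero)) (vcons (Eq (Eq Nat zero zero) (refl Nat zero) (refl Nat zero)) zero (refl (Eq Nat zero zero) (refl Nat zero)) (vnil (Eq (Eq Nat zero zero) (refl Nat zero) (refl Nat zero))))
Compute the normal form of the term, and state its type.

normal form:
  vcons (Eq (Eq Nat zero zero) (refl Nat zero) (refl Nat zero)) (succ zero) (refl (Eq Nat zero zero) (refl Nat zero)) (vcons (Eq (Eq Nat zero zero) (refl Nat zero) (refl Nat zero)) zero (refl (Eq Nat zero zero) (refl Nat zero)) (vnil (Eq (Eq Nat zero zero) (refl Nat zero) (refl Nat zero))))
the term's type:
  Vec (Eq (Eq Nat zero zero) (refl Nat zero) (refl Nat zero)) (succ (succ zero))
observation: 3 normal-order steps normalize the term, beginning with a beta-redex.


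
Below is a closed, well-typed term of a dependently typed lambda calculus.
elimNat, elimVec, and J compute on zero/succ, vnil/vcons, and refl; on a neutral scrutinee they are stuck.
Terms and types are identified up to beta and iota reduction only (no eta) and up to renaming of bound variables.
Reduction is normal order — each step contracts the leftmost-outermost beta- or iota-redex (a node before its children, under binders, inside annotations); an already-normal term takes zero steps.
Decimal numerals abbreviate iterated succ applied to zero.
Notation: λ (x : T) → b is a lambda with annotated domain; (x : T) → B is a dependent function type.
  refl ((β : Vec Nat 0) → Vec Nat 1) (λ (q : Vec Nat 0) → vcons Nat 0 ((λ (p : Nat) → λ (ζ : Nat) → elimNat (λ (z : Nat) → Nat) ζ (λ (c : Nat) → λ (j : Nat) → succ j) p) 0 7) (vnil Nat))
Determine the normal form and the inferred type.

normal form:
  refl ((β : Vec Nat 0) → Vec Nat 1) (λ (q : Vec Nat 0) → vcons Nat 0 7 (vnil Nat))
inferred type:
  Eq ((β : Vec Nat 0) → Vec Nat 1) (λ (q : Vec Nat 0) → vcons Nat 0 7 (vnil Nat)) (λ (p : Vec Nat 0) → vcons Nat 0 7 (vnil Nat))


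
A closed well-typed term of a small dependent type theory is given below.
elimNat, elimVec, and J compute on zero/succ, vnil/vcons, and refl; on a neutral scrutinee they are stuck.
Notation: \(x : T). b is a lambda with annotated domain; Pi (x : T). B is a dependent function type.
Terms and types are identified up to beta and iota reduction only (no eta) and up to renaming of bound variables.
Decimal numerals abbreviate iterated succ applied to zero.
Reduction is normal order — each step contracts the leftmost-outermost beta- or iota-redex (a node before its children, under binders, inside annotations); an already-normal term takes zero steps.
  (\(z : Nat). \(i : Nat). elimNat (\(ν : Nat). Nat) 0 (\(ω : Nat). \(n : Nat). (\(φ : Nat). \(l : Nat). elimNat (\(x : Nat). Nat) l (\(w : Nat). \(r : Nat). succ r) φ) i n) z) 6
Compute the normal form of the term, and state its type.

resulting normal form:
  \(z : Nat). elimNat (\(i : Nat). Nat) (elimNat (\(ν : Nat). Nat) (elimNat (\(ω : Nat). Nat) (elimNat (\(n : Nat). Nat) (elimNat (\(φ : Nat). Nat) (elimNat (\(l : Nat). Nat) 0 (\(x : Nat). \(w : Nat). succ w) z) (\(r : Nat). \(p : Nat). succ p) z) (\(ε : Nat). \(κ : Nat). succ κ) z) (\(ξ : Nat). \(o : Nat). succ o) z) (\(q : Nat). \(v : Nat). succ v) z) (\(θ : Nat). \(f : Nat). succ f) z
type:
  Pi (z : Nat). Nat


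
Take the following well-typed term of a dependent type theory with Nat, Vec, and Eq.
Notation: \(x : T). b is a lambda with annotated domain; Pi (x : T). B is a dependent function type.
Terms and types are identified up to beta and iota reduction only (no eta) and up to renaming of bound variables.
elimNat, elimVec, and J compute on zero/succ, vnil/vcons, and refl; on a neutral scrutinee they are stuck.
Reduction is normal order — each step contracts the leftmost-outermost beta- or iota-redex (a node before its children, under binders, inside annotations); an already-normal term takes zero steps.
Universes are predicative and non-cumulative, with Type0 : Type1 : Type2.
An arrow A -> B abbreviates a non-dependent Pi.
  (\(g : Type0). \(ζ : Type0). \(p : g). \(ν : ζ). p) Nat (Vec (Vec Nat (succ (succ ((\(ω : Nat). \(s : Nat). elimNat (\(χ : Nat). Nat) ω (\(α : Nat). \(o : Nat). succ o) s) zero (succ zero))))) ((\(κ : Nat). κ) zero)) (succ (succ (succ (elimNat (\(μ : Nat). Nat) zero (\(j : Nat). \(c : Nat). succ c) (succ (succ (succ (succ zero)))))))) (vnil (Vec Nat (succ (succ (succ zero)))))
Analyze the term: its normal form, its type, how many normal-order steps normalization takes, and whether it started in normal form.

resulting normal form:
  succ (succ (succ (succ (succ (succ (succ zero))))))
type:
  Nat
reduction steps (normal order): 17
term was already normal: no
first redex: a beta-redex
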